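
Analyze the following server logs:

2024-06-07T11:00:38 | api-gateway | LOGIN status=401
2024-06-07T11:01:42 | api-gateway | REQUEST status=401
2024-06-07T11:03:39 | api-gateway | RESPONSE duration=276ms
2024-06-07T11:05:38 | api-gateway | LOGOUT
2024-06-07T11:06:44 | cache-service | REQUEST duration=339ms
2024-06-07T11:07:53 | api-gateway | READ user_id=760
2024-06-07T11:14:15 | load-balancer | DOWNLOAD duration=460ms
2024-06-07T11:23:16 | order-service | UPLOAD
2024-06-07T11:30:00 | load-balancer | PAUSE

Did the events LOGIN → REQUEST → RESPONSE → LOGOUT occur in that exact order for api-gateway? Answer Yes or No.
Yes

To verify sequence order:

1. Find all events in sequence LOGIN → REQUEST → RESPONSE → LOGOUT for api-gateway
2. Extract their timestamps
3. Check if timestamps are in ascending order
4. Result: Yes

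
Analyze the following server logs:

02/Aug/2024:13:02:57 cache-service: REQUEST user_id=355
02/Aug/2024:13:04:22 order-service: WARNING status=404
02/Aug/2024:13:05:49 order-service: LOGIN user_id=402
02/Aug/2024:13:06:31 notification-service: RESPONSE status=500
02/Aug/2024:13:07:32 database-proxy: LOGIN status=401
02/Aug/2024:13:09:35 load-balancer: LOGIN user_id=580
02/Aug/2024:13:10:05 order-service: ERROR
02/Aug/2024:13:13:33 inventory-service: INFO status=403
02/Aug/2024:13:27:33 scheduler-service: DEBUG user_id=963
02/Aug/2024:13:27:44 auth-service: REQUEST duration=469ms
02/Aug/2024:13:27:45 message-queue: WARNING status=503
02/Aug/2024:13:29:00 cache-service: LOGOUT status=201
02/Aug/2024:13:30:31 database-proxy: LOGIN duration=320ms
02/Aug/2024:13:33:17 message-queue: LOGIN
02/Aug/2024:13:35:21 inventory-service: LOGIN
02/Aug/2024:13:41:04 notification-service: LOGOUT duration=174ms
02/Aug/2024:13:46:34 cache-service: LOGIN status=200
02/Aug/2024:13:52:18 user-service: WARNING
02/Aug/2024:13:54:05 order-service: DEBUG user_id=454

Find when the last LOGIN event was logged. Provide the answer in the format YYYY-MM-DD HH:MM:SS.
2024-08-02 13:46:34

To find the last event:

1. Filter for all LOGIN events
2. Sort by timestamp
3. Select the last one
4. Timestamp: 2024-08-02 13:46:34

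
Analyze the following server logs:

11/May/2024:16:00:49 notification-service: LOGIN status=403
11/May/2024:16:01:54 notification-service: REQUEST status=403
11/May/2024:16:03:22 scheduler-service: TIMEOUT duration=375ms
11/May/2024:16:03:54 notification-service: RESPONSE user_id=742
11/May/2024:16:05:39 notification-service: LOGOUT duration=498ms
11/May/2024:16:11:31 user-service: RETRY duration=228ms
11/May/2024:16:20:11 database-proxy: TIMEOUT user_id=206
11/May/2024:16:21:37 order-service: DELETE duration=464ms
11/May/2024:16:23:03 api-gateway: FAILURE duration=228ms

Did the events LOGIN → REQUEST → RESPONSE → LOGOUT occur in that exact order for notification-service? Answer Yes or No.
Yes

To verify sequence order:

1. Find all events in sequence LOGIN → REQUEST → RESPONSE → LOGOUT for notification-service
2. Extract their timestamps
3. Check if timestamps are in ascending order
4. Result: Yes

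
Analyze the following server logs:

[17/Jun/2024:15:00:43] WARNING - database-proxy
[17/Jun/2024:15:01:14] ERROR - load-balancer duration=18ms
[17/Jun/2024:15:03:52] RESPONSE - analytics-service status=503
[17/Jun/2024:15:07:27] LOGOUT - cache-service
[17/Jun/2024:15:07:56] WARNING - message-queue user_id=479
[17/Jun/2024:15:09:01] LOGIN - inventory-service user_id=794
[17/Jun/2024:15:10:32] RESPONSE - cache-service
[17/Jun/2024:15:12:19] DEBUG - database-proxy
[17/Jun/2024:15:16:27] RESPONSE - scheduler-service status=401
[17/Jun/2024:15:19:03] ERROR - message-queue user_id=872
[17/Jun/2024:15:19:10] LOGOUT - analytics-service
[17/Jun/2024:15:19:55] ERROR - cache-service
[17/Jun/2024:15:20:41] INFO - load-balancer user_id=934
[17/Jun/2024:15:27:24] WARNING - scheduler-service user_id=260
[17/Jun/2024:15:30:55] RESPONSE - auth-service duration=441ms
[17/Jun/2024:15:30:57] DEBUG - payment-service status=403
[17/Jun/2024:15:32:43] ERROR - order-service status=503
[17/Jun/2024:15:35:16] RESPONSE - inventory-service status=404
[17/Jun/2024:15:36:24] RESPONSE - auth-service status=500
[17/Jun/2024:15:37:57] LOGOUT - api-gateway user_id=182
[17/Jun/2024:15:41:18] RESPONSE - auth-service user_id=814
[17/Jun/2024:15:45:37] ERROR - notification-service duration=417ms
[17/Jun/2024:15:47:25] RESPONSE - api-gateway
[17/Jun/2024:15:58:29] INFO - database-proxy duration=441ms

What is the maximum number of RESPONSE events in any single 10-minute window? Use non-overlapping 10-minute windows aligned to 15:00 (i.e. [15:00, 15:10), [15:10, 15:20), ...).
3

To find the burst window:

1. Divide the log period into non-overlapping 10-minute windows starting at 15:00
2. Count RESPONSE events in each window
3. Find the window with maximum count
4. Maximum events in a window: 3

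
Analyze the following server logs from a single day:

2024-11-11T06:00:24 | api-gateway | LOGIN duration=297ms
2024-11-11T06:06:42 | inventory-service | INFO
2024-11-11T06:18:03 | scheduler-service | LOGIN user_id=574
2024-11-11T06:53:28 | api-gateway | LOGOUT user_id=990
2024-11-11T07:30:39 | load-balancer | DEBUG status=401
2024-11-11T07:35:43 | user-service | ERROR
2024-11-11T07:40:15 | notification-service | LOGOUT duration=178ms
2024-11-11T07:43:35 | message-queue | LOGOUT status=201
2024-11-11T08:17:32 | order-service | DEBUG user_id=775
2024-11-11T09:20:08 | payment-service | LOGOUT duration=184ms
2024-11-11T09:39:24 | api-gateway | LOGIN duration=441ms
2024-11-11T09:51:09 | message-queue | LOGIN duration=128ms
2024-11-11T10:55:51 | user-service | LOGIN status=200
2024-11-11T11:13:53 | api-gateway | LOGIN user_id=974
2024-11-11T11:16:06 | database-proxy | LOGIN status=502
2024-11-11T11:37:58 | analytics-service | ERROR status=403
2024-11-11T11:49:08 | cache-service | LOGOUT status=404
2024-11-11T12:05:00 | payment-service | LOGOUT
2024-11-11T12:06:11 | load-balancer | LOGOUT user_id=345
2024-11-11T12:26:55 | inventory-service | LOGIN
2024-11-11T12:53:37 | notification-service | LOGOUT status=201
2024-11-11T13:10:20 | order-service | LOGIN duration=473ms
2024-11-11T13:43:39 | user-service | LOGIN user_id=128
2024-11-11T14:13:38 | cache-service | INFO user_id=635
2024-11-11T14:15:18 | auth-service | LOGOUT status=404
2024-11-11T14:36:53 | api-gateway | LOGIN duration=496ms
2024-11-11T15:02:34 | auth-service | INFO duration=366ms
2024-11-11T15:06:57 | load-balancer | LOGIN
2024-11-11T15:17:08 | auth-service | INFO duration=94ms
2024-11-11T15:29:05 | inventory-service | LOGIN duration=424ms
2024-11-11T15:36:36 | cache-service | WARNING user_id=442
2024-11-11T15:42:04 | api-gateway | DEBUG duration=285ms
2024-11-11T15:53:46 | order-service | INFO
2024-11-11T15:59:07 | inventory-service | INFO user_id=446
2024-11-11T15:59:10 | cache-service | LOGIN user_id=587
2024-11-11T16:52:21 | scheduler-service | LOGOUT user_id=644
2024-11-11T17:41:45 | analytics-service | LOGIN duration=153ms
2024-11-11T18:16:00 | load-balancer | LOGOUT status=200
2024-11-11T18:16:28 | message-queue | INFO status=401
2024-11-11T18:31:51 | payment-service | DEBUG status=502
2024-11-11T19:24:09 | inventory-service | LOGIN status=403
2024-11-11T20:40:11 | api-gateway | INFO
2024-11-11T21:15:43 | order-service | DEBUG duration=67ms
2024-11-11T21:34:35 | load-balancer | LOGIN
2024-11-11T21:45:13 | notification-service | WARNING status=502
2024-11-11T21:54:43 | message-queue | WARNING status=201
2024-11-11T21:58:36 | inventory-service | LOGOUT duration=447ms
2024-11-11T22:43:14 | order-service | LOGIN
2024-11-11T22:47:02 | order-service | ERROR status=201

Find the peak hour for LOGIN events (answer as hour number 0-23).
15

To find the peak hour:

1. Group all LOGIN events by hour
2. Count events in each hour
3. Find hour with maximum count
4. Peak hour: 15 (with 3 events)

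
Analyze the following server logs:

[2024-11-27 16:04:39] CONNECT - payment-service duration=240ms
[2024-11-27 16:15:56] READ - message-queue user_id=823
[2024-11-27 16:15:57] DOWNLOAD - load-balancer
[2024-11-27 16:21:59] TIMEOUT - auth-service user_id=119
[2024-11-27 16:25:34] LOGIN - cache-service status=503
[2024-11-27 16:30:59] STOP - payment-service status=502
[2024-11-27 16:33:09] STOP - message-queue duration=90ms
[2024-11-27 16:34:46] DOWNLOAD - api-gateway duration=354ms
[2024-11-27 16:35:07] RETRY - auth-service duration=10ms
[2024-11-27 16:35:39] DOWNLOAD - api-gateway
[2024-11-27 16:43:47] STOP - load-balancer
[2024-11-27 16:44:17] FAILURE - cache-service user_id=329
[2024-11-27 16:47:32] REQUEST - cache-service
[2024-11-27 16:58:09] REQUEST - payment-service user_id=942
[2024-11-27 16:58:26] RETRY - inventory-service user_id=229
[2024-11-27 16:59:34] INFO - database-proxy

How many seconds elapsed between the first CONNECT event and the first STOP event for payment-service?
1580

To find the time between events:

1. Locate the first CONNECT event for payment-service: 2024-11-27 16:04:39
2. Locate the first STOP event for payment-service: 2024-11-27 16:30:59
3. Calculate the difference: 2024-11-27 16:30:59 - 2024-11-27 16:04:39 = 1580 seconds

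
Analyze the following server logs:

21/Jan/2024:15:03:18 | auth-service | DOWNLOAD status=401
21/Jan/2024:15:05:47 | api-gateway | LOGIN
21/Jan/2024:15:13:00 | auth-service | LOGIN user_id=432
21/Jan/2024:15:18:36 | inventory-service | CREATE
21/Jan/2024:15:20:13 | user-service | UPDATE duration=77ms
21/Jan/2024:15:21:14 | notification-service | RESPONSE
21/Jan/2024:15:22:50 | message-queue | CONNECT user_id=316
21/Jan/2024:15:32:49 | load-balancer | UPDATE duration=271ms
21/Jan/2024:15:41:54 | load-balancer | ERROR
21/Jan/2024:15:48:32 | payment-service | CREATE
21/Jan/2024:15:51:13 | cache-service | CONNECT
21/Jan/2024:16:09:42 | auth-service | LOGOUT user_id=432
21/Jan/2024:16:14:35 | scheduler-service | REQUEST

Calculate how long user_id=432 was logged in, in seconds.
3402

To calculate session duration:

1. Find LOGIN event for user_id=432: 21/Jan/2024:15:13:00
2. Find LOGOUT event for user_id=432: 21/Jan/2024:16:09:42
3. Session duration: 21/Jan/2024:16:09:42 - 21/Jan/2024:15:13:00 = 3402 seconds (56 minutes)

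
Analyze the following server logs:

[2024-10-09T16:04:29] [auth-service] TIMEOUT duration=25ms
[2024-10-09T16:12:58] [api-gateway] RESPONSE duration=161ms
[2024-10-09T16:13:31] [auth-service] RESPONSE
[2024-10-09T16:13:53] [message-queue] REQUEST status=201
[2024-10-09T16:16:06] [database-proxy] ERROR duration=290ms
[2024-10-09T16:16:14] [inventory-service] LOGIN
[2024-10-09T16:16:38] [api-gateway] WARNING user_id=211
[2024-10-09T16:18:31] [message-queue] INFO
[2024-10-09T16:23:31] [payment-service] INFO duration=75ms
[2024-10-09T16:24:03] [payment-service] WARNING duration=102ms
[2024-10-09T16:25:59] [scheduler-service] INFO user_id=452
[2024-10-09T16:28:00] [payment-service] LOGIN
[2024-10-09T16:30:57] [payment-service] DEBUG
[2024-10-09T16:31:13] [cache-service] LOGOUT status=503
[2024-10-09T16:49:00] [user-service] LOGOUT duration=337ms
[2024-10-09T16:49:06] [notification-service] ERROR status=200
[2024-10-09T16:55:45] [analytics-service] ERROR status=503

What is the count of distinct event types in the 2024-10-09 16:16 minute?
3

To count unique event types:

1. Filter events in the minute starting at 2024-10-09 16:16
2. Extract event types from matching entries
3. Count unique types: 3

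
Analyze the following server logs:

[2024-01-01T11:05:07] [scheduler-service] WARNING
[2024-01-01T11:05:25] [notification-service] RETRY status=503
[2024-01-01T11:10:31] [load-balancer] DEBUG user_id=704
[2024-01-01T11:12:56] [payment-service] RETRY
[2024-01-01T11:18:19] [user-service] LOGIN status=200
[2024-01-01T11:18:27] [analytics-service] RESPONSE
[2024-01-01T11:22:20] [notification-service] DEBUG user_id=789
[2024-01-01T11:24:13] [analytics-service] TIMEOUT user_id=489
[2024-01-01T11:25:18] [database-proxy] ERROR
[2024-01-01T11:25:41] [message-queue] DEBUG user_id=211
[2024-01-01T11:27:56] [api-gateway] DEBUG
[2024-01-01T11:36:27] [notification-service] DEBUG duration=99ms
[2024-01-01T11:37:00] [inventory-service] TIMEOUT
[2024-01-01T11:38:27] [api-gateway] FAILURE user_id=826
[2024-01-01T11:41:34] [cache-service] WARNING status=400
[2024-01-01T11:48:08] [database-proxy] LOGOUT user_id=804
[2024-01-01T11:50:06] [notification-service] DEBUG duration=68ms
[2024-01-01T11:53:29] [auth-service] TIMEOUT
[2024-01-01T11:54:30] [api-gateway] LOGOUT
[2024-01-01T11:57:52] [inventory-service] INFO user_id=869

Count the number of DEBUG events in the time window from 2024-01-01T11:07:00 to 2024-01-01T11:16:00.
1

To count events in the time window:

1. Window boundaries: 2024-01-01T11:07:00 to 2024-01-01T11:16:00
2. Filter for DEBUG events within this window
3. Count matching events: 1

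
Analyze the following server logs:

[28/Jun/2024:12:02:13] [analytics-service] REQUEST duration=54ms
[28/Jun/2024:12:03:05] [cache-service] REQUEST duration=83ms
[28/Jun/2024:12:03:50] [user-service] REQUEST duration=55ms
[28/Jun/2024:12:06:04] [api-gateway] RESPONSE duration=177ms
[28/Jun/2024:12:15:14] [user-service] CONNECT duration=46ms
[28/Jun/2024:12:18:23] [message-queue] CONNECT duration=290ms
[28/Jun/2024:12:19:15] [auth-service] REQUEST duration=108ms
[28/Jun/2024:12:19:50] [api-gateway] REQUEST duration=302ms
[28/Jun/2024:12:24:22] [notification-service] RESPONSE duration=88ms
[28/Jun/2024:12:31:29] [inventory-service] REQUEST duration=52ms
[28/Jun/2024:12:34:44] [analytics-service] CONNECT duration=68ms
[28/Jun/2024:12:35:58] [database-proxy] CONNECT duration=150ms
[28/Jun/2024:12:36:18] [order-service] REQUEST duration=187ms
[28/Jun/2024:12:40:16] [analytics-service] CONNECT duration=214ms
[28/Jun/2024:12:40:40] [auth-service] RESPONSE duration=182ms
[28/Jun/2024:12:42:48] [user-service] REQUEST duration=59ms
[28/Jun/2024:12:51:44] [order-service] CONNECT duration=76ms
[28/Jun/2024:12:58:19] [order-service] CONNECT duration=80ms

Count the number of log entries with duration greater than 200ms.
3

To count timeouts:

1. Threshold: 200ms
2. Extract duration from each log entry
3. Count entries where duration > 200
4. Timeout count: 3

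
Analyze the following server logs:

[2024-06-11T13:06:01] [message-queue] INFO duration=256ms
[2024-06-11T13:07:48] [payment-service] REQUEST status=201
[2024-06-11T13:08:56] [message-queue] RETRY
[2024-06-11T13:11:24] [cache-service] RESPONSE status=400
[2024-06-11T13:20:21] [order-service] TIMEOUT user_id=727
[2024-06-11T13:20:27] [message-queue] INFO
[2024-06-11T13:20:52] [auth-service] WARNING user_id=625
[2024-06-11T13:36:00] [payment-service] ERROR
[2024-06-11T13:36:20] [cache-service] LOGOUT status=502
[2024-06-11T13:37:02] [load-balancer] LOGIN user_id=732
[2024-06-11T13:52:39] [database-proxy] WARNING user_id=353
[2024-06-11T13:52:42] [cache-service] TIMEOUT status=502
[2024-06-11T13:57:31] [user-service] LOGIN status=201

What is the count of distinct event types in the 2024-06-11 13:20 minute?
3

To count unique event types:

1. Filter events in the minute starting at 2024-06-11 13:20
2. Extract event types from matching entries
3. Count unique types: 3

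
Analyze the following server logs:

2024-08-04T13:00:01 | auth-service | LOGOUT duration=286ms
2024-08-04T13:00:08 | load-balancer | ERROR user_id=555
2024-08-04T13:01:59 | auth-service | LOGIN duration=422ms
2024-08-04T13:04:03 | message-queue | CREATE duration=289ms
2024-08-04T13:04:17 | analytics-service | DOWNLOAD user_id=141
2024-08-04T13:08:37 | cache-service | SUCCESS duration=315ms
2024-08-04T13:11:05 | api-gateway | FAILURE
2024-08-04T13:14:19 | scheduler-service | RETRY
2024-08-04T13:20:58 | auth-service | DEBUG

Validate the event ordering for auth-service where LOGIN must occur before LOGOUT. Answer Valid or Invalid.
Invalid

To validate ordering:

1. Required order: LOGIN → LOGOUT
2. Rule: LOGIN must occur before LOGOUT
3. Check actual order of events for auth-service
4. Result: Invalid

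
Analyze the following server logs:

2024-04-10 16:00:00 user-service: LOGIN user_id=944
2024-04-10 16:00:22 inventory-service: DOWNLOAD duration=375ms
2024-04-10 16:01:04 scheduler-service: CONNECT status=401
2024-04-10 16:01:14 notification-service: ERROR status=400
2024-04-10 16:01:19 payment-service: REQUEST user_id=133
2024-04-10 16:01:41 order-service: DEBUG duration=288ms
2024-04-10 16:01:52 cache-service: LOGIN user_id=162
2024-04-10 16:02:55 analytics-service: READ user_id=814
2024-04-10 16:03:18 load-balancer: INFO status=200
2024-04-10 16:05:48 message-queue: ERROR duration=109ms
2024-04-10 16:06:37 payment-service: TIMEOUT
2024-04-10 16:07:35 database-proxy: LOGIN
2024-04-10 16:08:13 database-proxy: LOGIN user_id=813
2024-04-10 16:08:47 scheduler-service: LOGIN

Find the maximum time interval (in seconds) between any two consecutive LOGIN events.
343

To find the longest gap:

1. Extract all LOGIN events in chronological order
2. Calculate time differences between consecutive events
3. Find the maximum difference
4. Longest gap: 343 seconds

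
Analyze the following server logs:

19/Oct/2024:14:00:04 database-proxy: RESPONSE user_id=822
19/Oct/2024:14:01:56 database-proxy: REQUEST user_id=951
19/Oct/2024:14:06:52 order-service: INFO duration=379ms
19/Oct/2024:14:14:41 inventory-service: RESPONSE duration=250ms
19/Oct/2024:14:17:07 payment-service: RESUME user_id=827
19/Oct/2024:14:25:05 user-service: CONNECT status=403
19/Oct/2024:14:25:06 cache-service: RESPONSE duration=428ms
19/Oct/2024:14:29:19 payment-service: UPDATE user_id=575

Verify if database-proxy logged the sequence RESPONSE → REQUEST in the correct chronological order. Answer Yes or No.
Yes

To verify sequence order:

1. Find all events in sequence RESPONSE → REQUEST for database-proxy
2. Extract their timestamps
3. Check if timestamps are in ascending order
4. Result: Yes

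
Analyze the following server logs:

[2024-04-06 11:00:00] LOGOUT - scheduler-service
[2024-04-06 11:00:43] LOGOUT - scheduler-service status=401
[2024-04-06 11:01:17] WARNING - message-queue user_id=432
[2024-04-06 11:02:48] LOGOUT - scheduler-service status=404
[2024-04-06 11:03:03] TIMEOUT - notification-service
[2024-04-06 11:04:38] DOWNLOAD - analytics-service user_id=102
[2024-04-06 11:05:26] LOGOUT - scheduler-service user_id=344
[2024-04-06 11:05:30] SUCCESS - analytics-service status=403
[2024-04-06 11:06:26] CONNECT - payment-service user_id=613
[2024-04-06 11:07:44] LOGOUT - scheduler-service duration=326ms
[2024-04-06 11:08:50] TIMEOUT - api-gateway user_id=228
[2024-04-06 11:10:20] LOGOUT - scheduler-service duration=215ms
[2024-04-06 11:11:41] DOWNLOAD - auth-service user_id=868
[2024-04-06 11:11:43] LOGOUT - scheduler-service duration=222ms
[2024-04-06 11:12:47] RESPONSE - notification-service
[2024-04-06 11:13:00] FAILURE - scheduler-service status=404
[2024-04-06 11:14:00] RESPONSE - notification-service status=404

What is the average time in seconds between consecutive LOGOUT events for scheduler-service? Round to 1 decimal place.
117.2

To calculate average interval:

1. Find all LOGOUT events for scheduler-service in order
2. Calculate time gaps between consecutive events
3. Compute mean of gaps: 703 / 6 = 117.2 seconds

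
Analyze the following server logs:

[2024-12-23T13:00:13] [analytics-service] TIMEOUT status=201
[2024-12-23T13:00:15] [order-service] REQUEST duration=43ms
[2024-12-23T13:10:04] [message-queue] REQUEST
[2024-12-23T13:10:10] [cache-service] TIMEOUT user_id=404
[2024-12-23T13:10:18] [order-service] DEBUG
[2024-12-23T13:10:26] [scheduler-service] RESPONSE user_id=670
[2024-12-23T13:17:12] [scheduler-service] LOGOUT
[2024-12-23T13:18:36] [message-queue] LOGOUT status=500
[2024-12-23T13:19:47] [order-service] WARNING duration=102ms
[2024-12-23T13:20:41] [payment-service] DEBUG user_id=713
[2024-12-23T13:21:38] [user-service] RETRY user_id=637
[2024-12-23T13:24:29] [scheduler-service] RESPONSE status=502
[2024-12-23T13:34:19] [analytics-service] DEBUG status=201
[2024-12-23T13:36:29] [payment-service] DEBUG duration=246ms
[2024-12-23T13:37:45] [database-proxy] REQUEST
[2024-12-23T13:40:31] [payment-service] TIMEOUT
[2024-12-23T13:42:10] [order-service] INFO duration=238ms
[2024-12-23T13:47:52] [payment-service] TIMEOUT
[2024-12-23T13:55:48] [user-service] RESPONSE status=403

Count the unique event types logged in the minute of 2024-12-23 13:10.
4

To count unique event types:

1. Filter events in the minute starting at 2024-12-23 13:10
2. Extract event types from matching entries
3. Count unique types: 4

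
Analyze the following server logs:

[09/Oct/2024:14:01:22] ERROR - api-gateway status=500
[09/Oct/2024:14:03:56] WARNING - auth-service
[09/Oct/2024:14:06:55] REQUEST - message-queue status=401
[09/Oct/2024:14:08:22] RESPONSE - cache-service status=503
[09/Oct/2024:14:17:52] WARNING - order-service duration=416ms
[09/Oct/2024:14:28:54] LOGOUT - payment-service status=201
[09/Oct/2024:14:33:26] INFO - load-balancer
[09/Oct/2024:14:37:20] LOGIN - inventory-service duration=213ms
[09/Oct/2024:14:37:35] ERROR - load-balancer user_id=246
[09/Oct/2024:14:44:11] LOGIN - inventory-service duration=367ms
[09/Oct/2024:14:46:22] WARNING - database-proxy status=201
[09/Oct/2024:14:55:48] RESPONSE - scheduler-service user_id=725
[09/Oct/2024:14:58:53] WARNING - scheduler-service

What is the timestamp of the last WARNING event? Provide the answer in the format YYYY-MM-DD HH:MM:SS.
2024-10-09 14:58:53

To find the last event:

1. Filter for all WARNING events
2. Sort by timestamp
3. Select the last one
4. Timestamp: 2024-10-09 14:58:53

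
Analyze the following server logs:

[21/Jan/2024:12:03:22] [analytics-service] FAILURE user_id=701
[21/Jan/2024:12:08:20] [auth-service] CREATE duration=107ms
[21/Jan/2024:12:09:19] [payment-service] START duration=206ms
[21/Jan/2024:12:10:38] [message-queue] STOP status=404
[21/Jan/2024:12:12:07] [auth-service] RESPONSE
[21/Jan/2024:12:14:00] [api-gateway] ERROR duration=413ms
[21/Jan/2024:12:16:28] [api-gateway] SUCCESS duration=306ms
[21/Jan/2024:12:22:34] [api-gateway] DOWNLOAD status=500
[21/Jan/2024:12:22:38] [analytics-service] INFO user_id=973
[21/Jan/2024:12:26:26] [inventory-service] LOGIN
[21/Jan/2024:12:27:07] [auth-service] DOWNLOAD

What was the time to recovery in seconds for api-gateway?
148

To calculate recovery time:

1. Find ERROR event for api-gateway: 21/Jan/2024:12:14:00
2. Find next SUCCESS event for api-gateway: 21/Jan/2024:12:16:28
3. Recovery time: 21/Jan/2024:12:16:28 - 21/Jan/2024:12:14:00 = 148 seconds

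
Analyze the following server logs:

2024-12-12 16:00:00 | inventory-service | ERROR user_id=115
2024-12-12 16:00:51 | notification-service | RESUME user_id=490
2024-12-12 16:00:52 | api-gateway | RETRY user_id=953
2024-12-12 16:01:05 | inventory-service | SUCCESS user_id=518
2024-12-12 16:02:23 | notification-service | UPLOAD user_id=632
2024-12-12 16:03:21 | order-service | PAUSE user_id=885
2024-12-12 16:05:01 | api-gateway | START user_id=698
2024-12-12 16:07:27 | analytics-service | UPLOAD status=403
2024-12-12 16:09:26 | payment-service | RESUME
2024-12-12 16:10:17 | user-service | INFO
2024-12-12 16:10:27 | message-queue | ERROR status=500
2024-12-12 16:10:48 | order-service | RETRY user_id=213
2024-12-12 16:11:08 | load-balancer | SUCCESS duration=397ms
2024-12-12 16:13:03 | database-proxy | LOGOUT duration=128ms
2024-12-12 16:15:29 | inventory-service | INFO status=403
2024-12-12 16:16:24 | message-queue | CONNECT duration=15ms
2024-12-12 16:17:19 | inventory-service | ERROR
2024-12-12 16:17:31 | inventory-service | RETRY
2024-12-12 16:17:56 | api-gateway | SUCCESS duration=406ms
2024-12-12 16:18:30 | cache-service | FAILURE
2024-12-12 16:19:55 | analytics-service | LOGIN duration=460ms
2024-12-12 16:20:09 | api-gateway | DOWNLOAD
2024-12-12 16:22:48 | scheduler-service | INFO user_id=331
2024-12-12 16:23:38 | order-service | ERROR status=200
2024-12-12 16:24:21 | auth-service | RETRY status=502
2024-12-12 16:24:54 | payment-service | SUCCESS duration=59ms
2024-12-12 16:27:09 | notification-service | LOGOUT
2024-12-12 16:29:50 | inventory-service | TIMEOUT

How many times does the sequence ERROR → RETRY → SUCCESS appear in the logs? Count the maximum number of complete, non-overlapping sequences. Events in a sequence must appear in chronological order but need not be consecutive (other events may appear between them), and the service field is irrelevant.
4

To count sequences:

1. Look for pattern: ERROR → RETRY → SUCCESS
2. Greedily scan the log in chronological order, matching each sequence element in turn (ignoring service)
3. Each time the full pattern completes, increment the count and restart matching from the next event
4. Complete non-overlapping sequences found: 4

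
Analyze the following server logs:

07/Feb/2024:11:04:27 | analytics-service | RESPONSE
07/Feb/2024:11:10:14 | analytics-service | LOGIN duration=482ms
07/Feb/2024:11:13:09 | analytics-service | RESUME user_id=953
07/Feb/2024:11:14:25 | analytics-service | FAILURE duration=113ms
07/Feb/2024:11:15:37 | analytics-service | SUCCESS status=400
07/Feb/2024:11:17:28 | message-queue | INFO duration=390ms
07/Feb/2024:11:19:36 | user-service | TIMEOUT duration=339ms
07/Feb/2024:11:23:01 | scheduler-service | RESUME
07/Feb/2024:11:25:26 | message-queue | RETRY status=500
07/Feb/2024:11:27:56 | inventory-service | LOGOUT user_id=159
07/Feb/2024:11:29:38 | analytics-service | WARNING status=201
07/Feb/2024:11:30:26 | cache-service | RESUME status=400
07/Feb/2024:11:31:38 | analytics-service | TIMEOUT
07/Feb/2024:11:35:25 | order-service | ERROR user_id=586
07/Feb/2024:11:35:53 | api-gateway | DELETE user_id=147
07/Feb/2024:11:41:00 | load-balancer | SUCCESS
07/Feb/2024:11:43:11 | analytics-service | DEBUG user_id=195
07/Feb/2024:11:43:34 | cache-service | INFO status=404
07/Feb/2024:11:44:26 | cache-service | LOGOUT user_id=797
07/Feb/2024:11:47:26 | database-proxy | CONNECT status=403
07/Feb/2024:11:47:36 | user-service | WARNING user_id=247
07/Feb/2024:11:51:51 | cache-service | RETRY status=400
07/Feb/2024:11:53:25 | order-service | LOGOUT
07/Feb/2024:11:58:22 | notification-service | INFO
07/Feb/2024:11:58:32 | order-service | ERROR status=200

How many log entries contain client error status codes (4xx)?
5

To find matching entries:

1. Pattern to match: client error status codes (4xx)
2. Scan each log entry for the pattern
3. Count matches: 5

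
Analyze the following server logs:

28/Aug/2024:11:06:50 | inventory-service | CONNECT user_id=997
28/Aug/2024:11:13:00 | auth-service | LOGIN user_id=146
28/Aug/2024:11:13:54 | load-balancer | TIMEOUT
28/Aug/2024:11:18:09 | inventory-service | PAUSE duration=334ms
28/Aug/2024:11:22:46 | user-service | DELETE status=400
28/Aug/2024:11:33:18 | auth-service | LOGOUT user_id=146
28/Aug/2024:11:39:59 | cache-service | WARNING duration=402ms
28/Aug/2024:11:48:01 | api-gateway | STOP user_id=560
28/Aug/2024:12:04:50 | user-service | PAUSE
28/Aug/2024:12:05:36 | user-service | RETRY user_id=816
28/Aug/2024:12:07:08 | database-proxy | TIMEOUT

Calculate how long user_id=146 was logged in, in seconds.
1218

To calculate session duration:

1. Find LOGIN event for user_id=146: 28/Aug/2024:11:13:00
2. Find LOGOUT event for user_id=146: 28/Aug/2024:11:33:18
3. Session duration: 28/Aug/2024:11:33:18 - 28/Aug/2024:11:13:00 = 1218 seconds (20 minutes)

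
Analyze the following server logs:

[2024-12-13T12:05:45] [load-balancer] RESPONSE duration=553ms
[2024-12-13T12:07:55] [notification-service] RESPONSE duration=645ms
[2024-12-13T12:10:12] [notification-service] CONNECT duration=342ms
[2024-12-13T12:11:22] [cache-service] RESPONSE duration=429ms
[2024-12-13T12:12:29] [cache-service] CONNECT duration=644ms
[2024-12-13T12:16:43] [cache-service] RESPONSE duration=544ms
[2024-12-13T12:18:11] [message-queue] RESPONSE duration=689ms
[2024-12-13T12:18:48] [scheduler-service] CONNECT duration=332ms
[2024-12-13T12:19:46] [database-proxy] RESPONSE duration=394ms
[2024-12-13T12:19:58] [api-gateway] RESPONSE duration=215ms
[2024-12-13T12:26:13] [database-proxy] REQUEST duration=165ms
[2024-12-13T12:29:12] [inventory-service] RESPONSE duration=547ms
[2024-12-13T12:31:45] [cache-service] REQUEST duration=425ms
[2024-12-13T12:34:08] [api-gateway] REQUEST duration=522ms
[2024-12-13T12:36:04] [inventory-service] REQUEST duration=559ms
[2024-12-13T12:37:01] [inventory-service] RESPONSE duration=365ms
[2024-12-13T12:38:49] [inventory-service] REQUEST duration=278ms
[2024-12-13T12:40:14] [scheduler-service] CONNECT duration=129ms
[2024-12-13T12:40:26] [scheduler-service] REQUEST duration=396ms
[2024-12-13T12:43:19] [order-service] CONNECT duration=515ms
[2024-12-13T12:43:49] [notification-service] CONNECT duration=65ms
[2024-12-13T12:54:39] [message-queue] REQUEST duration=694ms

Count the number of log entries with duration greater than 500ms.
10

To count timeouts:

1. Threshold: 500ms
2. Extract duration from each log entry
3. Count entries where duration > 500
4. Timeout count: 10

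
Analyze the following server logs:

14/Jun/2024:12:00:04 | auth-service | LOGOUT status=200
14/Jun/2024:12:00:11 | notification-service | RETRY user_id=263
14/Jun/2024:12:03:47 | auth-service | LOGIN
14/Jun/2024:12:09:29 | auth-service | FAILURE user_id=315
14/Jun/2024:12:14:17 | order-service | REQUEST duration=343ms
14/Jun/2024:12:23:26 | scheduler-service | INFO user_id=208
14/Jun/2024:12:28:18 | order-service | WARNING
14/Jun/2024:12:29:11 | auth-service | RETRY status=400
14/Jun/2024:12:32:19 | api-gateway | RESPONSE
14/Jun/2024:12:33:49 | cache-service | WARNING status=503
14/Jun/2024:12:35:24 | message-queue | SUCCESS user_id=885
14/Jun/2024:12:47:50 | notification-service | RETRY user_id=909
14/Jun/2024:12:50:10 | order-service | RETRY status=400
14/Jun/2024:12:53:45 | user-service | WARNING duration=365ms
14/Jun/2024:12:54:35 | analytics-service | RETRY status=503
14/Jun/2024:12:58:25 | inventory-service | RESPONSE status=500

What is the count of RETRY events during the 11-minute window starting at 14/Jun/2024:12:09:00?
0

To count events in the time window:

1. Window boundaries: 14/Jun/2024:12:09:00 to 14/Jun/2024:12:20:00
2. Filter for RETRY events within this window
3. Count matching events: 0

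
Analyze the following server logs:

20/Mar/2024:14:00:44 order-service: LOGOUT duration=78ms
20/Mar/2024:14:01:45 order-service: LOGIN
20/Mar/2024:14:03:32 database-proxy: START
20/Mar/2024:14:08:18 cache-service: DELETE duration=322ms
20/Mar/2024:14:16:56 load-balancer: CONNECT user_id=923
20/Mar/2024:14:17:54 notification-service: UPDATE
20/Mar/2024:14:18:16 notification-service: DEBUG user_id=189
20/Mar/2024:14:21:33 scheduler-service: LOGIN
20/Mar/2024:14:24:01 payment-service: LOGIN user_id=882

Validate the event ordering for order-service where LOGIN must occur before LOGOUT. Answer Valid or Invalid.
Invalid

To validate ordering:

1. Required order: LOGIN → LOGOUT
2. Rule: LOGIN must occur before LOGOUT
3. Check actual order of events for order-service
4. Result: Invalid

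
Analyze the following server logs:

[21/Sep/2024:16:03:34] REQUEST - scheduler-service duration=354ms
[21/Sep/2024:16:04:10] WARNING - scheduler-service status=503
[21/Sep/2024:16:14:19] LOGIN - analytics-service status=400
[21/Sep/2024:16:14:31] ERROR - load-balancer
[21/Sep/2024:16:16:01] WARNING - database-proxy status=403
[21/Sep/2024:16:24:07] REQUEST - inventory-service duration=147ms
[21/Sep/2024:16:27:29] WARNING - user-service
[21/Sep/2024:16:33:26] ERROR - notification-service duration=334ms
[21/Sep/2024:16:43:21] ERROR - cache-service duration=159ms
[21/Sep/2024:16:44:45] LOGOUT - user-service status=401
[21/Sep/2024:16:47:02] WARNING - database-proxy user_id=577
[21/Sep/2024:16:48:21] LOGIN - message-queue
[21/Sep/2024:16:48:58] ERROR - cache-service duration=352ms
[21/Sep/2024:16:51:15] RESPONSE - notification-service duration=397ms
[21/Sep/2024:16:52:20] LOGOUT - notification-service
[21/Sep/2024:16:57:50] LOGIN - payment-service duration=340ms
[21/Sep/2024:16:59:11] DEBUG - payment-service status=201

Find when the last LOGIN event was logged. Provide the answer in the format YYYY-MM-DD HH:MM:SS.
2024-09-21 16:57:50

To find the last event:

1. Filter for all LOGIN events
2. Sort by timestamp
3. Select the last one
4. Timestamp: 2024-09-21 16:57:50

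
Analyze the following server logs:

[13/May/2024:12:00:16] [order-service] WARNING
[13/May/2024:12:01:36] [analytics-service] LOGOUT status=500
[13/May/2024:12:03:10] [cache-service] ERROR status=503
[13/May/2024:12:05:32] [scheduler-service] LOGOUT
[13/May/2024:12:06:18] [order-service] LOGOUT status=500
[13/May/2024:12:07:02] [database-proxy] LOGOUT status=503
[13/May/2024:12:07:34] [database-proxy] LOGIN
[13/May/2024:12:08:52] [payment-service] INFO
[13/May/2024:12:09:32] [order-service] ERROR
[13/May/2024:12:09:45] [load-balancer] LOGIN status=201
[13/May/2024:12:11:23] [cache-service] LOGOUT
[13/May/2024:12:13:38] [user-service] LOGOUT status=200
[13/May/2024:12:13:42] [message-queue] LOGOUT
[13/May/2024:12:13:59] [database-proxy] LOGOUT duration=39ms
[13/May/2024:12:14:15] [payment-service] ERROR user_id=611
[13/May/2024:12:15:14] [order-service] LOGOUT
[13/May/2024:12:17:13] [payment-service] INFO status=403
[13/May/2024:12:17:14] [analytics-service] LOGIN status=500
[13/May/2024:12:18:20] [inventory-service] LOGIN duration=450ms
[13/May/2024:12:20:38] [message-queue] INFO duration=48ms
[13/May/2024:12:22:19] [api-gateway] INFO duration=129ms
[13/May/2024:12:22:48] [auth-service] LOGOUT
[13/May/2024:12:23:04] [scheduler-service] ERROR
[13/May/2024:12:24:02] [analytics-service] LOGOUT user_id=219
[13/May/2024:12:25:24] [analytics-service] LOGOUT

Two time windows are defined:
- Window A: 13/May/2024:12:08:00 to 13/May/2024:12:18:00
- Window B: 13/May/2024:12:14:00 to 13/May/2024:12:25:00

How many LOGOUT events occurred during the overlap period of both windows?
1

To find overlap events:

1. Window A: 13/May/2024:12:08:00 to 13/May/2024:12:18:00
2. Window B: 13/May/2024:12:14:00 to 13/May/2024:12:25:00
3. Overlap period: 13/May/2024:12:14:00 to 13/May/2024:12:18:00
4. Count LOGOUT events in overlap: 1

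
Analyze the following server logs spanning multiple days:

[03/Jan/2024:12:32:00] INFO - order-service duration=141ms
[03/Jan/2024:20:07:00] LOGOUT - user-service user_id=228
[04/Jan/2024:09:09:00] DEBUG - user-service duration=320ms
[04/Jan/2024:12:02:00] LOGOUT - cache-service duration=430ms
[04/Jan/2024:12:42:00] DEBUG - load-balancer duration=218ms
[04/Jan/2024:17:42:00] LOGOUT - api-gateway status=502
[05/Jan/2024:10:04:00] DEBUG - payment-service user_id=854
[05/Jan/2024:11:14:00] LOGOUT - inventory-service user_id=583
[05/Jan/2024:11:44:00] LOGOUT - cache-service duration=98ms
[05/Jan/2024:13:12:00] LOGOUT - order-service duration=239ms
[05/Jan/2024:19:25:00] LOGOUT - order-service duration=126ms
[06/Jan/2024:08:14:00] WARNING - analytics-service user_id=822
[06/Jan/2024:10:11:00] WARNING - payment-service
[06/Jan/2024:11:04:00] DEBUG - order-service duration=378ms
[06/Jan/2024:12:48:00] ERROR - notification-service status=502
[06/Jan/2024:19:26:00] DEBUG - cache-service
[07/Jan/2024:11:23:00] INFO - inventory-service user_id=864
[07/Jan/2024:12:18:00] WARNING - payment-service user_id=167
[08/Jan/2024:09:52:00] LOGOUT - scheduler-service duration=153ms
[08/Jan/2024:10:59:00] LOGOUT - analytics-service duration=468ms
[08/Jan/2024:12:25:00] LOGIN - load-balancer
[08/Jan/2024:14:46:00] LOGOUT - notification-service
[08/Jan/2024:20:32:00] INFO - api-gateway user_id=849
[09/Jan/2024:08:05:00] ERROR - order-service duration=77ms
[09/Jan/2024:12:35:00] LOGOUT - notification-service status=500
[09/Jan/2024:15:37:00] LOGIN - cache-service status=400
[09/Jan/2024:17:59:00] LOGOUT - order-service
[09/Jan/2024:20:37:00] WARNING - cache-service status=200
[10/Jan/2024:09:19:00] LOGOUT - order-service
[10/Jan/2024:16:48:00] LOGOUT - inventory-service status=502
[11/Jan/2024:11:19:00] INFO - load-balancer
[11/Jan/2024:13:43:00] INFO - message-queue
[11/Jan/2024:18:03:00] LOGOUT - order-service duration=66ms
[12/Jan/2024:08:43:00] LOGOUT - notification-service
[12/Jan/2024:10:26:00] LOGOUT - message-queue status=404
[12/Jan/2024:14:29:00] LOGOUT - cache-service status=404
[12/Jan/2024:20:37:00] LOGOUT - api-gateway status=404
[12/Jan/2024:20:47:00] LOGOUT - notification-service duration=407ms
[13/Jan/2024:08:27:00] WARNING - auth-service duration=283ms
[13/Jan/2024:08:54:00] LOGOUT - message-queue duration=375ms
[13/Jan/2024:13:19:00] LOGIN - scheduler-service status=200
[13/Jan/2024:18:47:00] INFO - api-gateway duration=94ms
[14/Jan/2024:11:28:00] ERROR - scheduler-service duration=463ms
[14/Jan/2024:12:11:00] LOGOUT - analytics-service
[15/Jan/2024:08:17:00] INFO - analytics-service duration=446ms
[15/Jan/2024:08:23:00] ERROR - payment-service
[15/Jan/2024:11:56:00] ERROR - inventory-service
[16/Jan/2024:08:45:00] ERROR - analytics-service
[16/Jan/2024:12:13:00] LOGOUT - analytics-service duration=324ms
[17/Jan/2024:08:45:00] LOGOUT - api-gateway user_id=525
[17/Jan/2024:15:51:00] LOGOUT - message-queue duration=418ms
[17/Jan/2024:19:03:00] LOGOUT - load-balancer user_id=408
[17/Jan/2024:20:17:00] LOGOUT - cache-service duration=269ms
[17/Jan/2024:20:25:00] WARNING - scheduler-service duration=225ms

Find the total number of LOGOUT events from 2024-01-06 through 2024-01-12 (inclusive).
13

To filter by date range:

1. Date range: 2024-01-06 through 2024-01-12, both dates inclusive
2. Filter for LOGOUT events whose date falls in this range
3. Count matching events: 13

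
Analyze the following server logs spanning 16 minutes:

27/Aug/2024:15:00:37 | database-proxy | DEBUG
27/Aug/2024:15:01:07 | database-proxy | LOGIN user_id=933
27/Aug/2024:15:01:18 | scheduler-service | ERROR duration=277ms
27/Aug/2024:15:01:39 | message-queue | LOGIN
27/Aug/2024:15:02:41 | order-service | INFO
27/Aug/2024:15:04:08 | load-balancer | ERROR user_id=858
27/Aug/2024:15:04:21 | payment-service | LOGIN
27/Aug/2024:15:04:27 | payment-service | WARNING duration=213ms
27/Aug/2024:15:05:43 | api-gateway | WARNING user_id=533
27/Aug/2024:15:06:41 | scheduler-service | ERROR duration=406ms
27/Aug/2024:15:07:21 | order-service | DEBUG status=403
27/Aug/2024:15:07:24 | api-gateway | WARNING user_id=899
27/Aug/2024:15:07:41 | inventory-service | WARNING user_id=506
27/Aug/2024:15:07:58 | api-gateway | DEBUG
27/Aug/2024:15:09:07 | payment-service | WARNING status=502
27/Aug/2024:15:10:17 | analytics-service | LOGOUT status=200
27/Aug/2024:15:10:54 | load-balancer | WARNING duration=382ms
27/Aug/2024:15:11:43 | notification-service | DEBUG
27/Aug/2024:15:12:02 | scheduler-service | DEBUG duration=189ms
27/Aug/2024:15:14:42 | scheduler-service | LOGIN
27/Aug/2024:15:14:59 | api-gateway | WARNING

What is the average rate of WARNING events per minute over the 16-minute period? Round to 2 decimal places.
0.44

To calculate the rate:

1. Count total WARNING events: 7
2. Total time period: 16 minutes
3. Rate = 7 / 16 = 0.44 events per minute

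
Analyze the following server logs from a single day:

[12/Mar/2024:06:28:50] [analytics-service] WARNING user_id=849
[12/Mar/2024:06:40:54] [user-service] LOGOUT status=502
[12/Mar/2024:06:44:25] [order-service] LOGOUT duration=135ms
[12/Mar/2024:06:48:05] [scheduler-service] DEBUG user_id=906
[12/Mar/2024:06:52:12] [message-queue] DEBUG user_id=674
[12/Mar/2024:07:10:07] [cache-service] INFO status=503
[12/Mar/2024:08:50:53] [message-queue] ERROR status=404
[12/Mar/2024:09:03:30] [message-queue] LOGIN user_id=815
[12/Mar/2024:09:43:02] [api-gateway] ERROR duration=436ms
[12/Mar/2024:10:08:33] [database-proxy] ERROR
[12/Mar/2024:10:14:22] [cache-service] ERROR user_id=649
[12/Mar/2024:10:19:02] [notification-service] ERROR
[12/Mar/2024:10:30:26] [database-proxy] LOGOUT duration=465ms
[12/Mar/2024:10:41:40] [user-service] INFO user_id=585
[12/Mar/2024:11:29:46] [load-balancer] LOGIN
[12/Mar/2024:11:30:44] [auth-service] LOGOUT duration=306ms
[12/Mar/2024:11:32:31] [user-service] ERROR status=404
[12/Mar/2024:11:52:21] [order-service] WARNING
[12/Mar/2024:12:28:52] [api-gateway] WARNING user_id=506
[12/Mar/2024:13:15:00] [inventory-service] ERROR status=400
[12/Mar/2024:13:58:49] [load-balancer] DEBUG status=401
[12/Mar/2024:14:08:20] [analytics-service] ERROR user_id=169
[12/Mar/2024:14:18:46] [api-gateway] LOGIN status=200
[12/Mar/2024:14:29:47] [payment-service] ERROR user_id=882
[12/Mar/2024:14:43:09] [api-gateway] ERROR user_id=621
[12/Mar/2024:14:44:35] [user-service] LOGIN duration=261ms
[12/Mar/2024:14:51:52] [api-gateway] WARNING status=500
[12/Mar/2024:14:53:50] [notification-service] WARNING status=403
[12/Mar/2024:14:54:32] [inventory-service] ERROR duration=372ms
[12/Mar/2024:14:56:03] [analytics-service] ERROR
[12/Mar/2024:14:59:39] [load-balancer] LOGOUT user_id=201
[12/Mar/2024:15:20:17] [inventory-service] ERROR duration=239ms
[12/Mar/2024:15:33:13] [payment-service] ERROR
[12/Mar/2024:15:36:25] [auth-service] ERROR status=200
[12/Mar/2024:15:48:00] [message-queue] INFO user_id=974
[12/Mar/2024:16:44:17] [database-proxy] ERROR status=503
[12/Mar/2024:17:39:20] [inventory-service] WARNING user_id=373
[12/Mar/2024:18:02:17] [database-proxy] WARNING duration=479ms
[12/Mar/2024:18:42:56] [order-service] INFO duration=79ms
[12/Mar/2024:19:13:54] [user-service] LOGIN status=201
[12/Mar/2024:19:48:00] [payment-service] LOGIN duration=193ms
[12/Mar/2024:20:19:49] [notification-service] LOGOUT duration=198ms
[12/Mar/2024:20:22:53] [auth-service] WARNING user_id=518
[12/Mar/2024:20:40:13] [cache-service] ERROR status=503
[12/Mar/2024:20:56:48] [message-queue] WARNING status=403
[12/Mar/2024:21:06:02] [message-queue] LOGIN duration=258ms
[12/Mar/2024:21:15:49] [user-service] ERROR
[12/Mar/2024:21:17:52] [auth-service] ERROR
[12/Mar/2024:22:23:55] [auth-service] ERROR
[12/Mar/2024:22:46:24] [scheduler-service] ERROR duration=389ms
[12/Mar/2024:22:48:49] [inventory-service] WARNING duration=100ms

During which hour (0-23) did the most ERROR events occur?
14

To find the peak hour:

1. Group all ERROR events by hour
2. Count events in each hour
3. Find hour with maximum count
4. Peak hour: 14 (with 5 events)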